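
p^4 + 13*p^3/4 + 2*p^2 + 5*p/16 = p*(p + 1/4)*(p + 1/2)*(p + 5/2)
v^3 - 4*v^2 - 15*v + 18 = (v - 6)*(v - 1)*(v + 3)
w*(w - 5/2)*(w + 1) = w^3 - 3*w^2/2 - 5*w/2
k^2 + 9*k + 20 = (k + 4)*(k + 5)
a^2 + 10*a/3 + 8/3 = (a + 4/3)*(a + 2)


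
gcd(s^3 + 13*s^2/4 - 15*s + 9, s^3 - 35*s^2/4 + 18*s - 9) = s^2 - 11*s/4 + 3/2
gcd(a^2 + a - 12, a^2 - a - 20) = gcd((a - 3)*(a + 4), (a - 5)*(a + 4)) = a + 4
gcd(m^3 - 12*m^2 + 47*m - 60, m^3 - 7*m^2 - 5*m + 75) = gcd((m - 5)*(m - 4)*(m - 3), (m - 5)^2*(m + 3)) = m - 5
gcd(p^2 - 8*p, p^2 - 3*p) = p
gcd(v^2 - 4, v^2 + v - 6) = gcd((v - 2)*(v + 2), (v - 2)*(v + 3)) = v - 2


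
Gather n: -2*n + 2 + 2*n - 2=0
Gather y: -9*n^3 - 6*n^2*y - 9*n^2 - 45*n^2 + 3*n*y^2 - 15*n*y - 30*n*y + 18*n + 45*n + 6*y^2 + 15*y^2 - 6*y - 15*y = -9*n^3 - 54*n^2 + 63*n + y^2*(3*n + 21) + y*(-6*n^2 - 45*n - 21)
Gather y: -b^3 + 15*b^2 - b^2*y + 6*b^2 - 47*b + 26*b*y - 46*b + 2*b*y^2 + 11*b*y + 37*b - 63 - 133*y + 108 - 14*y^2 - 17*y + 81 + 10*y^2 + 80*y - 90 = -b^3 + 21*b^2 - 56*b + y^2*(2*b - 4) + y*(-b^2 + 37*b - 70) + 36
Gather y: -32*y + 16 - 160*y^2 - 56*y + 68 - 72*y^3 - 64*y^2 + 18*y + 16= -72*y^3 - 224*y^2 - 70*y + 100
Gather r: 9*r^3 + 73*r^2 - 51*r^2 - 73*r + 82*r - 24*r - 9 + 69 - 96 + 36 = 9*r^3 + 22*r^2 - 15*r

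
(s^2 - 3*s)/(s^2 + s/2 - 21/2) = 2*s/(2*s + 7)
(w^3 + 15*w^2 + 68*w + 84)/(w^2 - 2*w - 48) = (w^2 + 9*w + 14)/(w - 8)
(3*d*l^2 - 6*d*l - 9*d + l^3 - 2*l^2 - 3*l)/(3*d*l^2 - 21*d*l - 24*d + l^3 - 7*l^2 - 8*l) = (l - 3)/(l - 8)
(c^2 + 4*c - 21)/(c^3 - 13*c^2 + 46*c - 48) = (c + 7)/(c^2 - 10*c + 16)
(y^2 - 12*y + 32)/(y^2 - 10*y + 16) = (y - 4)/(y - 2)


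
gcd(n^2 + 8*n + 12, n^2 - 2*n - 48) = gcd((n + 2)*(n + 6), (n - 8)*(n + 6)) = n + 6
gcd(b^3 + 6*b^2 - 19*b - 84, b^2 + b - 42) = b + 7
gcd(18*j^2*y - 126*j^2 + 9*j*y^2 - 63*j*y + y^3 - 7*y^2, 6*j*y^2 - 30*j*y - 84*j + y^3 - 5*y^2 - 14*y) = 6*j*y - 42*j + y^2 - 7*y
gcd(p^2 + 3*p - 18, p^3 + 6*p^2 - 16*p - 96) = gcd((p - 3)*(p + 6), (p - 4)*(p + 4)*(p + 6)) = p + 6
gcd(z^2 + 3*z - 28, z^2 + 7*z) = z + 7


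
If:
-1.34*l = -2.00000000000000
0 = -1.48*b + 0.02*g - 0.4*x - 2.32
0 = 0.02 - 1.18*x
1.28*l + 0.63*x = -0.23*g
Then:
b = -1.69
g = -8.35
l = 1.49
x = 0.02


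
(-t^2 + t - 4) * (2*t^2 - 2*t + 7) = -2*t^4 + 4*t^3 - 17*t^2 + 15*t - 28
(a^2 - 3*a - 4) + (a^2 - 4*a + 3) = 2*a^2 - 7*a - 1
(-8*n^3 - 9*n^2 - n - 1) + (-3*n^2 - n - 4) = -8*n^3 - 12*n^2 - 2*n - 5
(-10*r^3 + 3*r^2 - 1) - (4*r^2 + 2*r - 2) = -10*r^3 - r^2 - 2*r + 1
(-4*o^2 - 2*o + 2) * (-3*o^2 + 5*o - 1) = 12*o^4 - 14*o^3 - 12*o^2 + 12*o - 2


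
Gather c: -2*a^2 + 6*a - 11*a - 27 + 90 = -2*a^2 - 5*a + 63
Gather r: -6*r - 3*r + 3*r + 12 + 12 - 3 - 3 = 18 - 6*r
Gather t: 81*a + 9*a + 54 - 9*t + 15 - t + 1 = 90*a - 10*t + 70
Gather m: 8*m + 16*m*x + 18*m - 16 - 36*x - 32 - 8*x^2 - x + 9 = m*(16*x + 26) - 8*x^2 - 37*x - 39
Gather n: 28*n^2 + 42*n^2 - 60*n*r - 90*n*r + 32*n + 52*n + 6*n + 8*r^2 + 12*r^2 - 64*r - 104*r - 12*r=70*n^2 + n*(90 - 150*r) + 20*r^2 - 180*r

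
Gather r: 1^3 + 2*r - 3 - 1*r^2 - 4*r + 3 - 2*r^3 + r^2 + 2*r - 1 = -2*r^3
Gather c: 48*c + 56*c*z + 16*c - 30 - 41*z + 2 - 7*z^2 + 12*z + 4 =c*(56*z + 64) - 7*z^2 - 29*z - 24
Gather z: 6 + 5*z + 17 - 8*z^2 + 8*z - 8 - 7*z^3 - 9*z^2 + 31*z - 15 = -7*z^3 - 17*z^2 + 44*z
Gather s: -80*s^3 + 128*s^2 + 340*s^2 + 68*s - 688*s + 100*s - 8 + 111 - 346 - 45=-80*s^3 + 468*s^2 - 520*s - 288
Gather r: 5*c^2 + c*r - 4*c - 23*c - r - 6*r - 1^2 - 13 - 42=5*c^2 - 27*c + r*(c - 7) - 56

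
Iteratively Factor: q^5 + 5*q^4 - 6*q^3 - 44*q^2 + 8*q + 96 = (q + 2)*(q^4 + 3*q^3 - 12*q^2 - 20*q + 48) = (q - 2)*(q + 2)*(q^3 + 5*q^2 - 2*q - 24) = (q - 2)*(q + 2)*(q + 4)*(q^2 + q - 6) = (q - 2)*(q + 2)*(q + 3)*(q + 4)*(q - 2)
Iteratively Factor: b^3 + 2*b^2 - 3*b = (b - 1)*(b^2 + 3*b) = b*(b - 1)*(b + 3)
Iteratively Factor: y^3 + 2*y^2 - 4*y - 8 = (y + 2)*(y^2 - 4) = (y + 2)^2*(y - 2)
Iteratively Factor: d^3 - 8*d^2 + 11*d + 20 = (d - 5)*(d^2 - 3*d - 4) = (d - 5)*(d + 1)*(d - 4)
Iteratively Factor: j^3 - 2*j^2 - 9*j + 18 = (j - 3)*(j^2 + j - 6) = (j - 3)*(j + 3)*(j - 2)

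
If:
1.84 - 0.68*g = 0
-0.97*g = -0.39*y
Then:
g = 2.71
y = 6.73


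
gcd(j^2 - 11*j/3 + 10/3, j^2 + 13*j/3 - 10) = j - 5/3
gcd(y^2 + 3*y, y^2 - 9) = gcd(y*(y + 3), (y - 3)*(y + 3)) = y + 3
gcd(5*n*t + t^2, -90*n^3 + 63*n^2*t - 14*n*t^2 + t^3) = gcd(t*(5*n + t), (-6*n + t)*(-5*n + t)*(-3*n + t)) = 1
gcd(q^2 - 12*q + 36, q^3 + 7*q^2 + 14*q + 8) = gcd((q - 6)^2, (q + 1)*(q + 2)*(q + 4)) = 1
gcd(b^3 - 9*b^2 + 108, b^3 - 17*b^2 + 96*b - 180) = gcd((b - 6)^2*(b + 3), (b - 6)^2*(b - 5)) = b^2 - 12*b + 36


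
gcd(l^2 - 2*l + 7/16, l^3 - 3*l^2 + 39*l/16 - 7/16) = l^2 - 2*l + 7/16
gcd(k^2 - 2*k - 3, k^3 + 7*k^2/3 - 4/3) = k + 1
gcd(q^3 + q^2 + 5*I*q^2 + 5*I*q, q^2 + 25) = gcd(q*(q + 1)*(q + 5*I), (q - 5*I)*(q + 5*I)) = q + 5*I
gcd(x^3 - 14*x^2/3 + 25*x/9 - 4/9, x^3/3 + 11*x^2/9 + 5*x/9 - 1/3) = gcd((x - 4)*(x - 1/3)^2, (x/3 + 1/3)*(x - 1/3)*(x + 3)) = x - 1/3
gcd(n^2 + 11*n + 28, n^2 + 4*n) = n + 4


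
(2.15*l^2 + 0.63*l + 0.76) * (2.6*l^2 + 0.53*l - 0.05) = 5.59*l^4 + 2.7775*l^3 + 2.2024*l^2 + 0.3713*l - 0.038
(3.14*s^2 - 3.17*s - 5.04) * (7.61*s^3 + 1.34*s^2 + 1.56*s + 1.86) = 23.8954*s^5 - 19.9161*s^4 - 37.7038*s^3 - 5.8584*s^2 - 13.7586*s - 9.3744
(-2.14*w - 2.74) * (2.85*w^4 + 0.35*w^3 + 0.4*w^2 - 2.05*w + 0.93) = -6.099*w^5 - 8.558*w^4 - 1.815*w^3 + 3.291*w^2 + 3.6268*w - 2.5482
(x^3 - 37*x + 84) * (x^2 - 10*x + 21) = x^5 - 10*x^4 - 16*x^3 + 454*x^2 - 1617*x + 1764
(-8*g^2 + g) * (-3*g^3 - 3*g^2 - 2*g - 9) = 24*g^5 + 21*g^4 + 13*g^3 + 70*g^2 - 9*g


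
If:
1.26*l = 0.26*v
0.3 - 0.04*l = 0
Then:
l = 7.50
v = 36.35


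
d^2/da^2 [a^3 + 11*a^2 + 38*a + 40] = 6*a + 22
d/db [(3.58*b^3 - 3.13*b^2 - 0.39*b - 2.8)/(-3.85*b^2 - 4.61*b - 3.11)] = (-13.783*b^4 - 33.0076*b^3 - 20.4736*b^2 - 2.0914*b - 11.6951)/(14.8225*b^4 + 35.497*b^3 + 45.1991*b^2 + 28.6742*b + 9.6721)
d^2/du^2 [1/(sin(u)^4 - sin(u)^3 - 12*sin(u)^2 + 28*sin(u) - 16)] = (-16*sin(u)^5 - 57*sin(u)^4 - 2*sin(u)^3 + 248*sin(u)^2 + 48*sin(u) - 296)/((sin(u) - 2)^4*(sin(u) - 1)^2*(sin(u) + 4)^3)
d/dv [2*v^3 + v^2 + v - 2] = 6*v^2 + 2*v + 1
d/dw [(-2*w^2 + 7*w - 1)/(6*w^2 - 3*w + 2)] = (-36*w^2 + 4*w + 11)/(36*w^4 - 36*w^3 + 33*w^2 - 12*w + 4)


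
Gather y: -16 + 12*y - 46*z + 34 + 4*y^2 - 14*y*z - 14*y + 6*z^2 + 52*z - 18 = 4*y^2 + y*(-14*z - 2) + 6*z^2 + 6*z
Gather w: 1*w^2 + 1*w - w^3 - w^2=-w^3 + w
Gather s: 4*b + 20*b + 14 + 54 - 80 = 24*b - 12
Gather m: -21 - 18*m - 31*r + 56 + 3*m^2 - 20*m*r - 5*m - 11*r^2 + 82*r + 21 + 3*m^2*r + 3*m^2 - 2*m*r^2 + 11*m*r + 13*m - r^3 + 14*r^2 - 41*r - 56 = m^2*(3*r + 6) + m*(-2*r^2 - 9*r - 10) - r^3 + 3*r^2 + 10*r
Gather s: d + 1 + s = d + s + 1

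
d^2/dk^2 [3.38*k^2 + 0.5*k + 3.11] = 6.76000000000000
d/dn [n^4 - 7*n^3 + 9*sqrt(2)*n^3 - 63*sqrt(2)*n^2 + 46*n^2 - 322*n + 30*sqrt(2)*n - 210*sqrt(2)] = 4*n^3 - 21*n^2 + 27*sqrt(2)*n^2 - 126*sqrt(2)*n + 92*n - 322 + 30*sqrt(2)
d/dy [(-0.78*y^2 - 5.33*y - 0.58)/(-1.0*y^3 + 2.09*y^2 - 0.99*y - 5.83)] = (-0.78*y^4 - 10.66*y^3 + 10.1719*y^2 + 11.5192*y + 30.4997)/(1.0*y^6 - 4.18*y^5 + 6.3481*y^4 + 7.5218*y^3 - 23.3893*y^2 + 11.5434*y + 33.9889)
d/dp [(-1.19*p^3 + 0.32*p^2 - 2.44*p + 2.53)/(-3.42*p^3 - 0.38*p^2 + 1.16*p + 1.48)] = (1.5466*p^4 - 19.4504*p^3 + 20.1182*p^2 + 2.87*p - 6.546)/(11.6964*p^6 + 2.5992*p^5 - 7.79*p^4 - 11.0048*p^3 + 0.2208*p^2 + 3.4336*p + 2.1904)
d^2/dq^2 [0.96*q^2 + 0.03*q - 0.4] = 1.92000000000000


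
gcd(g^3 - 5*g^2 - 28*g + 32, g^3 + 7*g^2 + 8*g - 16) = g^2 + 3*g - 4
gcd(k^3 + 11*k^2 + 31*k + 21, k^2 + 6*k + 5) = k + 1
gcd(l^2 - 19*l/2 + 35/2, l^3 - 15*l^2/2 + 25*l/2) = l - 5/2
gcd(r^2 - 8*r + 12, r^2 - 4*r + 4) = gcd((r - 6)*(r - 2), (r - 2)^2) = r - 2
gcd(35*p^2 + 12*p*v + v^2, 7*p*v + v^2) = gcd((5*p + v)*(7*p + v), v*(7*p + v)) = 7*p + v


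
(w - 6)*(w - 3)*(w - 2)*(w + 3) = w^4 - 8*w^3 + 3*w^2 + 72*w - 108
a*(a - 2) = a^2 - 2*a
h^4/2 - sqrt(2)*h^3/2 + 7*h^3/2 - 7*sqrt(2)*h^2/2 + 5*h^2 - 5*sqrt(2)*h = h*(h/2 + 1)*(h + 5)*(h - sqrt(2))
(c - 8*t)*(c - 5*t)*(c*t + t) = c^3*t - 13*c^2*t^2 + c^2*t + 40*c*t^3 - 13*c*t^2 + 40*t^3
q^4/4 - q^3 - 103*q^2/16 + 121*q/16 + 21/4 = (q/4 + 1)*(q - 7)*(q - 3/2)*(q + 1/2)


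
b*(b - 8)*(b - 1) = b^3 - 9*b^2 + 8*b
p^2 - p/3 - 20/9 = (p - 5/3)*(p + 4/3)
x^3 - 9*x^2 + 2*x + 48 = (x - 8)*(x - 3)*(x + 2)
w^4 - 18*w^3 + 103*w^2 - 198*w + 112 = (w - 8)*(w - 7)*(w - 2)*(w - 1)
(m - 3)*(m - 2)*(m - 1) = m^3 - 6*m^2 + 11*m - 6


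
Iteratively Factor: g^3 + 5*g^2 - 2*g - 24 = (g + 3)*(g^2 + 2*g - 8) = (g - 2)*(g + 3)*(g + 4)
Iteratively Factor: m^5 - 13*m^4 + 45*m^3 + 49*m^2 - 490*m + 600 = (m - 5)*(m^4 - 8*m^3 + 5*m^2 + 74*m - 120) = (m - 5)^2*(m^3 - 3*m^2 - 10*m + 24) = (m - 5)^2*(m - 4)*(m^2 + m - 6) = (m - 5)^2*(m - 4)*(m - 2)*(m + 3)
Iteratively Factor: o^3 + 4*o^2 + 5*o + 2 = (o + 1)*(o^2 + 3*o + 2) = (o + 1)^2*(o + 2)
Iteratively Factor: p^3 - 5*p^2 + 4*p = (p)*(p^2 - 5*p + 4) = p*(p - 4)*(p - 1)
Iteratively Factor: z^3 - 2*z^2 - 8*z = (z)*(z^2 - 2*z - 8) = z*(z + 2)*(z - 4)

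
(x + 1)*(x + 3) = x^2 + 4*x + 3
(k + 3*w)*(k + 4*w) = k^2 + 7*k*w + 12*w^2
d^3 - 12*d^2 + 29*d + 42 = (d - 7)*(d - 6)*(d + 1)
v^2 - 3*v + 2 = (v - 2)*(v - 1)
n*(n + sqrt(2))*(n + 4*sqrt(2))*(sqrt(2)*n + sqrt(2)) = sqrt(2)*n^4 + sqrt(2)*n^3 + 10*n^3 + 10*n^2 + 8*sqrt(2)*n^2 + 8*sqrt(2)*n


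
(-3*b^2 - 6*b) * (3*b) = -9*b^3 - 18*b^2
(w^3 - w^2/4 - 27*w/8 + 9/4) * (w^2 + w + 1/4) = w^5 + 3*w^4/4 - 27*w^3/8 - 19*w^2/16 + 45*w/32 + 9/16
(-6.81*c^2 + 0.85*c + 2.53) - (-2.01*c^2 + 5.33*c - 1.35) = -4.8*c^2 - 4.48*c + 3.88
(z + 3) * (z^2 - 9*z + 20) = z^3 - 6*z^2 - 7*z + 60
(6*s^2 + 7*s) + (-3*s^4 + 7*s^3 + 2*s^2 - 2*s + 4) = -3*s^4 + 7*s^3 + 8*s^2 + 5*s + 4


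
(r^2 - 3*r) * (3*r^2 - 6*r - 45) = 3*r^4 - 15*r^3 - 27*r^2 + 135*r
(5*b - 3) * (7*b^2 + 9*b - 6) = 35*b^3 + 24*b^2 - 57*b + 18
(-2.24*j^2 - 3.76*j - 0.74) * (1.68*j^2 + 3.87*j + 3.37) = -3.7632*j^4 - 14.9856*j^3 - 23.3432*j^2 - 15.535*j - 2.4938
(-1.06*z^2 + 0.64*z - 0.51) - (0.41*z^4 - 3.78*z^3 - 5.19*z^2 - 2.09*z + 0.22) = -0.41*z^4 + 3.78*z^3 + 4.13*z^2 + 2.73*z - 0.73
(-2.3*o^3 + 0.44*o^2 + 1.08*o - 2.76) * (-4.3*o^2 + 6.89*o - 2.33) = 9.89*o^5 - 17.739*o^4 + 3.7466*o^3 + 18.284*o^2 - 21.5328*o + 6.4308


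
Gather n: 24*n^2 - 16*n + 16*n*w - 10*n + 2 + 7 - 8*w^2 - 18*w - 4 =24*n^2 + n*(16*w - 26) - 8*w^2 - 18*w + 5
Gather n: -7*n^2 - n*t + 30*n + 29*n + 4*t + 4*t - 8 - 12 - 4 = -7*n^2 + n*(59 - t) + 8*t - 24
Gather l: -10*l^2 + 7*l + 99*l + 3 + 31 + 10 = -10*l^2 + 106*l + 44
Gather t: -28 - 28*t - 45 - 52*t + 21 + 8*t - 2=-72*t - 54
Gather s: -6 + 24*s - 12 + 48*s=72*s - 18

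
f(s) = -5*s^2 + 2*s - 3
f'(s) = 2 - 10*s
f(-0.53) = -5.46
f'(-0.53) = 7.30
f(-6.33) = -216.00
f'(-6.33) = 65.30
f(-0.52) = -5.39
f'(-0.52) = 7.20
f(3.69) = -63.70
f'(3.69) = -34.90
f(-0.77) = -7.50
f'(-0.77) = 9.70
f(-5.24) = -150.77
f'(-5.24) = 54.40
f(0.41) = -3.02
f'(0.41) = -2.10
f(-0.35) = -4.31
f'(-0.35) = 5.50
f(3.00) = -42.00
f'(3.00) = -28.00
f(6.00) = -171.00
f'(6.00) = -58.00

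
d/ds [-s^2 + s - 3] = 1 - 2*s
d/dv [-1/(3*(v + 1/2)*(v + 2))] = 2*(4*v + 5)/(3*(v + 2)^2*(2*v + 1)^2)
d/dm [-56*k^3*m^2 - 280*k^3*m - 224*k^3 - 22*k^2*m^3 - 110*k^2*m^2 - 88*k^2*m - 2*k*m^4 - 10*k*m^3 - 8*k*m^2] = 2*k*(-56*k^2*m - 140*k^2 - 33*k*m^2 - 110*k*m - 44*k - 4*m^3 - 15*m^2 - 8*m)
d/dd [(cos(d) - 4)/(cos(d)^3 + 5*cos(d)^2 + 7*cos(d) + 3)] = (-9*cos(d) + cos(2*d) - 30)*sin(d)/((cos(d) + 1)^3*(cos(d) + 3)^2)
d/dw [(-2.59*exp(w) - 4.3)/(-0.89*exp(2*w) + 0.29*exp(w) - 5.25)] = (-2.3051*exp(2*w) - 7.654*exp(w) + 14.8445)*exp(w)/(0.7921*exp(4*w) - 0.5162*exp(3*w) + 9.4291*exp(2*w) - 3.045*exp(w) + 27.5625)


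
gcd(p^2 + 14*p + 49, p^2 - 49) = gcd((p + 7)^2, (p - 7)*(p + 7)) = p + 7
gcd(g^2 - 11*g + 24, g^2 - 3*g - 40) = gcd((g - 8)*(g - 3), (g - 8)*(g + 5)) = g - 8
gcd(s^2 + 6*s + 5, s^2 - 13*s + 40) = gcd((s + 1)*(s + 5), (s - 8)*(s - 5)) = 1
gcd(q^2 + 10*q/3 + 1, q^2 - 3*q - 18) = q + 3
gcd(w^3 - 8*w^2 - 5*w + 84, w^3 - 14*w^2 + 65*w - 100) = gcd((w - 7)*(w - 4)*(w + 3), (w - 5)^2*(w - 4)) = w - 4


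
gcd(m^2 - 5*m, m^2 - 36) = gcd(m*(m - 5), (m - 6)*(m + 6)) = 1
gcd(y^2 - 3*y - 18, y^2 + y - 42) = y - 6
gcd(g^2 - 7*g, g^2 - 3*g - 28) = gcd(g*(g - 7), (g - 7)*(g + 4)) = g - 7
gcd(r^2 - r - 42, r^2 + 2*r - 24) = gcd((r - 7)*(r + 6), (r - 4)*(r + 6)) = r + 6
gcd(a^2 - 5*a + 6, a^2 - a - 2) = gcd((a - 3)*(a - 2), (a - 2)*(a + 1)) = a - 2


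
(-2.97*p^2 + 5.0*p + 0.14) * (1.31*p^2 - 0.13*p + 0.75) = -3.8907*p^4 + 6.9361*p^3 - 2.6941*p^2 + 3.7318*p + 0.105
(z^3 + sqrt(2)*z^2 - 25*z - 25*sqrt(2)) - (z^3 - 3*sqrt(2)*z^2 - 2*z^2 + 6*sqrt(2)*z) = 2*z^2 + 4*sqrt(2)*z^2 - 25*z - 6*sqrt(2)*z - 25*sqrt(2)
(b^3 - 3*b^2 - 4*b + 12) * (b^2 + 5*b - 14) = b^5 + 2*b^4 - 33*b^3 + 34*b^2 + 116*b - 168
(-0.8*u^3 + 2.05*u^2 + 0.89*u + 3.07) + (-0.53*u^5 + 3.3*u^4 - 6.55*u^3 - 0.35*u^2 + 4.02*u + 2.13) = -0.53*u^5 + 3.3*u^4 - 7.35*u^3 + 1.7*u^2 + 4.91*u + 5.2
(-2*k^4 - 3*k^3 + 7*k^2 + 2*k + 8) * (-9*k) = 18*k^5 + 27*k^4 - 63*k^3 - 18*k^2 - 72*k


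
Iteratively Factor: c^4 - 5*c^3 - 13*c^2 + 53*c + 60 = (c - 5)*(c^3 - 13*c - 12) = (c - 5)*(c + 1)*(c^2 - c - 12) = (c - 5)*(c - 4)*(c + 1)*(c + 3)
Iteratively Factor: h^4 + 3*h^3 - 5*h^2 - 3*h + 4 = (h - 1)*(h^3 + 4*h^2 - h - 4) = (h - 1)*(h + 1)*(h^2 + 3*h - 4) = (h - 1)^2*(h + 1)*(h + 4)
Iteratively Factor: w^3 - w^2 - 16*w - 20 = (w + 2)*(w^2 - 3*w - 10) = (w + 2)^2*(w - 5)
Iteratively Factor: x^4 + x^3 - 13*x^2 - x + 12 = (x - 3)*(x^3 + 4*x^2 - x - 4) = (x - 3)*(x + 1)*(x^2 + 3*x - 4) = (x - 3)*(x + 1)*(x + 4)*(x - 1)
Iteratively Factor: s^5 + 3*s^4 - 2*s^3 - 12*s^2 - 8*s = (s)*(s^4 + 3*s^3 - 2*s^2 - 12*s - 8) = s*(s + 2)*(s^3 + s^2 - 4*s - 4) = s*(s - 2)*(s + 2)*(s^2 + 3*s + 2) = s*(s - 2)*(s + 1)*(s + 2)*(s + 2)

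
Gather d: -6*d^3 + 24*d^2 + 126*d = -6*d^3 + 24*d^2 + 126*d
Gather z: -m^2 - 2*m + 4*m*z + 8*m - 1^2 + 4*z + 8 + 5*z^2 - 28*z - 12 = -m^2 + 6*m + 5*z^2 + z*(4*m - 24) - 5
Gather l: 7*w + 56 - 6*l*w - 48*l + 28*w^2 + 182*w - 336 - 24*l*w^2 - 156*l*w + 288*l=l*(-24*w^2 - 162*w + 240) + 28*w^2 + 189*w - 280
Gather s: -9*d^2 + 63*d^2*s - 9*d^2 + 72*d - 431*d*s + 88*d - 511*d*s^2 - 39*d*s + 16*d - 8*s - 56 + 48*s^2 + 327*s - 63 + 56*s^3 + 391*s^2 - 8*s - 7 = -18*d^2 + 176*d + 56*s^3 + s^2*(439 - 511*d) + s*(63*d^2 - 470*d + 311) - 126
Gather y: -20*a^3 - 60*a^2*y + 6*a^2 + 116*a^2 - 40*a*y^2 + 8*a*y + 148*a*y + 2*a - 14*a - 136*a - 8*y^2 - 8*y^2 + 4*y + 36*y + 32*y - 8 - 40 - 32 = -20*a^3 + 122*a^2 - 148*a + y^2*(-40*a - 16) + y*(-60*a^2 + 156*a + 72) - 80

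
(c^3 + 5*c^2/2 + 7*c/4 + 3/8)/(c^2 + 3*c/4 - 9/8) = (4*c^2 + 4*c + 1)/(4*c - 3)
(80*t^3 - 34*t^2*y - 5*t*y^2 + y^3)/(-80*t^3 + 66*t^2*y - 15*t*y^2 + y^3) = (5*t + y)/(-5*t + y)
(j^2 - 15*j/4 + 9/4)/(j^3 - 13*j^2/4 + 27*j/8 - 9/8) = 2*(j - 3)/(2*j^2 - 5*j + 3)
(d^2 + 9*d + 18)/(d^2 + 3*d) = (d + 6)/d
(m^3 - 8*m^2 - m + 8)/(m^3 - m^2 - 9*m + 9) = (m^2 - 7*m - 8)/(m^2 - 9)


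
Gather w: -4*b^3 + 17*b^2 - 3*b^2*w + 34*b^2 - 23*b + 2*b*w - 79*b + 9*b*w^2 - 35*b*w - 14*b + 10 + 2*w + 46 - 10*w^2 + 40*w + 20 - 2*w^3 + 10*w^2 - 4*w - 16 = -4*b^3 + 51*b^2 + 9*b*w^2 - 116*b - 2*w^3 + w*(-3*b^2 - 33*b + 38) + 60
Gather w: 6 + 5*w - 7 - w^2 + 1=-w^2 + 5*w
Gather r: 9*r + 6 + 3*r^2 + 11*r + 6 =3*r^2 + 20*r + 12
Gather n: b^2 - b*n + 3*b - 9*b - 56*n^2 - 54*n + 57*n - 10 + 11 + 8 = b^2 - 6*b - 56*n^2 + n*(3 - b) + 9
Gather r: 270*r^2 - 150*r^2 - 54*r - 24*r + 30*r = 120*r^2 - 48*r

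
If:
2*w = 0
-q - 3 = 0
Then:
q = -3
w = 0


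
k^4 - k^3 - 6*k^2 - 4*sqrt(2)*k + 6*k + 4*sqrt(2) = (k - 1)*(k - 2*sqrt(2))*(k + sqrt(2))^2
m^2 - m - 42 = (m - 7)*(m + 6)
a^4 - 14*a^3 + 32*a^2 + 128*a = a*(a - 8)^2*(a + 2)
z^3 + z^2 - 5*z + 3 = (z - 1)^2*(z + 3)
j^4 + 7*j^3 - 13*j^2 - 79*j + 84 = (j - 3)*(j - 1)*(j + 4)*(j + 7)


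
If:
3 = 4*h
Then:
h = 3/4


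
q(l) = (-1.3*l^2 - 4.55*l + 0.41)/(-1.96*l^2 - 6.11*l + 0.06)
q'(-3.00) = -19.37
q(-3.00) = 3.15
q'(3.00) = -0.00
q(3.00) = 0.69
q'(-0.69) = 0.07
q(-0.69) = 0.88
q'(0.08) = 12.02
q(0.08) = -0.09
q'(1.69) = 0.01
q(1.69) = 0.69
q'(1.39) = 0.02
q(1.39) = 0.69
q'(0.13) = 4.08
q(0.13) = 0.27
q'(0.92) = 0.05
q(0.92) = 0.68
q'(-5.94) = -0.04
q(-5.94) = 0.56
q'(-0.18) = 1.61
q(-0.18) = 1.08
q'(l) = (-2.6*l - 4.55)/(-1.96*l^2 - 6.11*l + 0.06) + (3.92*l + 6.11)*(-1.3*l^2 - 4.55*l + 0.41)/(-1.96*l^2 - 6.11*l + 0.06)^2 = (-0.974999999999998*l^2 + 1.4512*l + 2.2321)/(3.8416*l^4 + 23.9512*l^3 + 37.0969*l^2 - 0.7332*l + 0.0036)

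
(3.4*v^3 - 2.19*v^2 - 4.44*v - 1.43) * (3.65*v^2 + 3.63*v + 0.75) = 12.41*v^5 + 4.3485*v^4 - 21.6057*v^3 - 22.9792*v^2 - 8.5209*v - 1.0725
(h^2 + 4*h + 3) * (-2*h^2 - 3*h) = -2*h^4 - 11*h^3 - 18*h^2 - 9*h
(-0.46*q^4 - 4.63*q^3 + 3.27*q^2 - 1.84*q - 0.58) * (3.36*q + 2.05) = -1.5456*q^5 - 16.4998*q^4 + 1.4957*q^3 + 0.521099999999999*q^2 - 5.7208*q - 1.189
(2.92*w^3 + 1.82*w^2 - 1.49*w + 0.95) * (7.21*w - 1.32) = 21.0532*w^4 + 9.2678*w^3 - 13.1453*w^2 + 8.8163*w - 1.254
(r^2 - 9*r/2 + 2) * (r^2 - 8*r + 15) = r^4 - 25*r^3/2 + 53*r^2 - 167*r/2 + 30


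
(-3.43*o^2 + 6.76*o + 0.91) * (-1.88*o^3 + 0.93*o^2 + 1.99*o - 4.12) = 6.4484*o^5 - 15.8987*o^4 - 2.2497*o^3 + 28.4303*o^2 - 26.0403*o - 3.7492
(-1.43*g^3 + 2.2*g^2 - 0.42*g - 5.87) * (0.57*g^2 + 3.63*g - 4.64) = -0.8151*g^5 - 3.9369*g^4 + 14.3818*g^3 - 15.0785*g^2 - 19.3593*g + 27.2368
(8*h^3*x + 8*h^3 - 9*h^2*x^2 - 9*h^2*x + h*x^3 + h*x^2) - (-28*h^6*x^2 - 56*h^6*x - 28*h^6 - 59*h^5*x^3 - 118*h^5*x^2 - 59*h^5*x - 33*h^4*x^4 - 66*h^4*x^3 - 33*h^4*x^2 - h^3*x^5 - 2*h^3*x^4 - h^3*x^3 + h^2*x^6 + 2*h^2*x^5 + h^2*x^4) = 28*h^6*x^2 + 56*h^6*x + 28*h^6 + 59*h^5*x^3 + 118*h^5*x^2 + 59*h^5*x + 33*h^4*x^4 + 66*h^4*x^3 + 33*h^4*x^2 + h^3*x^5 + 2*h^3*x^4 + h^3*x^3 + 8*h^3*x + 8*h^3 - h^2*x^6 - 2*h^2*x^5 - h^2*x^4 - 9*h^2*x^2 - 9*h^2*x + h*x^3 + h*x^2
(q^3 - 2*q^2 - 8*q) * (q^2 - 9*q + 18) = q^5 - 11*q^4 + 28*q^3 + 36*q^2 - 144*q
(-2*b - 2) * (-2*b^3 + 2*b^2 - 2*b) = 4*b^4 + 4*b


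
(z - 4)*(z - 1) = z^2 - 5*z + 4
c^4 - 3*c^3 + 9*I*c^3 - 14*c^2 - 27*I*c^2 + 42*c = c*(c - 3)*(c + 2*I)*(c + 7*I)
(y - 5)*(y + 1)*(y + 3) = y^3 - y^2 - 17*y - 15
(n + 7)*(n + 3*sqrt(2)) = n^2 + 3*sqrt(2)*n + 7*n + 21*sqrt(2)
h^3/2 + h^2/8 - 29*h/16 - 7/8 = (h/2 + 1/4)*(h - 2)*(h + 7/4)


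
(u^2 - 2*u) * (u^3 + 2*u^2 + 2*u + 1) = u^5 - 2*u^3 - 3*u^2 - 2*u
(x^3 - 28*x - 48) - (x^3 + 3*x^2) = -3*x^2 - 28*x - 48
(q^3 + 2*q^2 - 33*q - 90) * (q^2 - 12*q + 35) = q^5 - 10*q^4 - 22*q^3 + 376*q^2 - 75*q - 3150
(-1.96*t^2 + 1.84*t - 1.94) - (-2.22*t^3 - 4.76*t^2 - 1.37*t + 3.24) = 2.22*t^3 + 2.8*t^2 + 3.21*t - 5.18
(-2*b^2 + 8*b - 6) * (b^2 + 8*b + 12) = -2*b^4 - 8*b^3 + 34*b^2 + 48*b - 72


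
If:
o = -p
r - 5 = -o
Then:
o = 5 - r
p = r - 5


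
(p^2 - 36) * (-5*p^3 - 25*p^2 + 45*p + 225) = -5*p^5 - 25*p^4 + 225*p^3 + 1125*p^2 - 1620*p - 8100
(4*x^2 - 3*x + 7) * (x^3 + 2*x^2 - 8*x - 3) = 4*x^5 + 5*x^4 - 31*x^3 + 26*x^2 - 47*x - 21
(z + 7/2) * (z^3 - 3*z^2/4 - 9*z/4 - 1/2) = z^4 + 11*z^3/4 - 39*z^2/8 - 67*z/8 - 7/4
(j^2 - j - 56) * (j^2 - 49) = j^4 - j^3 - 105*j^2 + 49*j + 2744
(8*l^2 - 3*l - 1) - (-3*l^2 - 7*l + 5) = 11*l^2 + 4*l - 6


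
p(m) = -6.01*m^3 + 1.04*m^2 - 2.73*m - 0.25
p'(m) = -18.03*m^2 + 2.08*m - 2.73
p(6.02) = -1290.18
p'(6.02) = -643.62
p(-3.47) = 272.85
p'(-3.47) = -227.05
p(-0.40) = 1.39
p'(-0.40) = -6.45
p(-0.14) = 0.17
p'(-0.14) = -3.37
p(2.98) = -158.20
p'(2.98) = -156.65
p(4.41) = -507.52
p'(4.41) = -344.21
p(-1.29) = 17.90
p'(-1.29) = -35.42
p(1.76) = -34.60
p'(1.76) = -54.92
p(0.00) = -0.25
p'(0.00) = -2.73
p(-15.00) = 20558.45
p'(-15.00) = -4090.68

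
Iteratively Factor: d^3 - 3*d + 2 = (d + 2)*(d^2 - 2*d + 1) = (d - 1)*(d + 2)*(d - 1)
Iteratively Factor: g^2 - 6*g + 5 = (g - 5)*(g - 1)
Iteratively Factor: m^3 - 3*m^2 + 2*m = (m - 1)*(m^2 - 2*m) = (m - 2)*(m - 1)*(m)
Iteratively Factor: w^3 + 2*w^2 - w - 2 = (w - 1)*(w^2 + 3*w + 2) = (w - 1)*(w + 2)*(w + 1)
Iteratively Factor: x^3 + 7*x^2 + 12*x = (x + 4)*(x^2 + 3*x) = (x + 3)*(x + 4)*(x)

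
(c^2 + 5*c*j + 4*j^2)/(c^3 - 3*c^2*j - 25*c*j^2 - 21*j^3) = (c + 4*j)/(c^2 - 4*c*j - 21*j^2)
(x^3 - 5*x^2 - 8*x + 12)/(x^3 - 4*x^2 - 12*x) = (x - 1)/x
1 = 1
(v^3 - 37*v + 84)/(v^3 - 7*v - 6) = (-v^3 + 37*v - 84)/(-v^3 + 7*v + 6)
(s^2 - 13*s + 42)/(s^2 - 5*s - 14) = (s - 6)/(s + 2)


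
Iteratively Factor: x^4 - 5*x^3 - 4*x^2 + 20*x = (x)*(x^3 - 5*x^2 - 4*x + 20) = x*(x - 2)*(x^2 - 3*x - 10) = x*(x - 2)*(x + 2)*(x - 5)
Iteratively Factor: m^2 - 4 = (m + 2)*(m - 2)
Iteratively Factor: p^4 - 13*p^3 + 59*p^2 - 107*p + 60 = (p - 3)*(p^3 - 10*p^2 + 29*p - 20) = (p - 3)*(p - 1)*(p^2 - 9*p + 20) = (p - 5)*(p - 3)*(p - 1)*(p - 4)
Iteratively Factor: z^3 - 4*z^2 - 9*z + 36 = (z - 4)*(z^2 - 9) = (z - 4)*(z + 3)*(z - 3)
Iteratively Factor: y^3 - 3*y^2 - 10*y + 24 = (y - 4)*(y^2 + y - 6) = (y - 4)*(y - 2)*(y + 3)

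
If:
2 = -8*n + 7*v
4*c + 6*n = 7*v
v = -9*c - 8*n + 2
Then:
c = 76/191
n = -39/191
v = 10/191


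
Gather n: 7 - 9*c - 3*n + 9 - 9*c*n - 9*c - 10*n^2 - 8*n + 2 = -18*c - 10*n^2 + n*(-9*c - 11) + 18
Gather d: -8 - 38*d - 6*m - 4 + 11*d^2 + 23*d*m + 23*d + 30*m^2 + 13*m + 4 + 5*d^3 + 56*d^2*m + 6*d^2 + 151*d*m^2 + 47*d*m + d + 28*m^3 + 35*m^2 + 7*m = 5*d^3 + d^2*(56*m + 17) + d*(151*m^2 + 70*m - 14) + 28*m^3 + 65*m^2 + 14*m - 8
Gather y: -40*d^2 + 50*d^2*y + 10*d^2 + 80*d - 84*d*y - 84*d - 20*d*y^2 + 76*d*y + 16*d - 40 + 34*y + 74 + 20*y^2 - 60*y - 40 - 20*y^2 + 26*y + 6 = -30*d^2 - 20*d*y^2 + 12*d + y*(50*d^2 - 8*d)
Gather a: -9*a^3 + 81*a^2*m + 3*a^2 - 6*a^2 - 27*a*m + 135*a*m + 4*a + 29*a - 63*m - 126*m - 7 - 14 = -9*a^3 + a^2*(81*m - 3) + a*(108*m + 33) - 189*m - 21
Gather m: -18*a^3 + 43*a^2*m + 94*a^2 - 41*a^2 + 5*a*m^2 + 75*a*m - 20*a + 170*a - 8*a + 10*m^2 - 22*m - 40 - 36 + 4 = -18*a^3 + 53*a^2 + 142*a + m^2*(5*a + 10) + m*(43*a^2 + 75*a - 22) - 72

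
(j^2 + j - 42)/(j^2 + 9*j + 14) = (j - 6)/(j + 2)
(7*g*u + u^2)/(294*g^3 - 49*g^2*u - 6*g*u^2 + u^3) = u/(42*g^2 - 13*g*u + u^2)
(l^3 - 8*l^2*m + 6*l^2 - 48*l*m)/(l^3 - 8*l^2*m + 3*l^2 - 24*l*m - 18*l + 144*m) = l/(l - 3)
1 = 1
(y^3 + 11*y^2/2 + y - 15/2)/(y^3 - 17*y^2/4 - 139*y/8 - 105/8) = 4*(y^2 + 4*y - 5)/(4*y^2 - 23*y - 35)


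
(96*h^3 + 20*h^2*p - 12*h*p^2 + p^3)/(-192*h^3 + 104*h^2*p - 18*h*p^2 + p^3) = (2*h + p)/(-4*h + p)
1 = 1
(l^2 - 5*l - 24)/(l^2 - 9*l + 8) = (l + 3)/(l - 1)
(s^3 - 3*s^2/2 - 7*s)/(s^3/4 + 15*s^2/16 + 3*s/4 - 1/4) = 8*s*(2*s - 7)/(4*s^2 + 7*s - 2)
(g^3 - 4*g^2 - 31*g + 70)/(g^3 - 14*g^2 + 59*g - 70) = (g + 5)/(g - 5)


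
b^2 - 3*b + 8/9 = (b - 8/3)*(b - 1/3)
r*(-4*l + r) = -4*l*r + r^2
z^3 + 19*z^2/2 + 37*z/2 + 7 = (z + 1/2)*(z + 2)*(z + 7)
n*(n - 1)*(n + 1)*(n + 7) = n^4 + 7*n^3 - n^2 - 7*n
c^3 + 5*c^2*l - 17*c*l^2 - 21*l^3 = (c - 3*l)*(c + l)*(c + 7*l)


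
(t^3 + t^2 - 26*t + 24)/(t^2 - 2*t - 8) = (t^2 + 5*t - 6)/(t + 2)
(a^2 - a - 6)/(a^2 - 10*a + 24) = (a^2 - a - 6)/(a^2 - 10*a + 24)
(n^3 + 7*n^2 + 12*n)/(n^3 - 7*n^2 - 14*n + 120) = n*(n + 3)/(n^2 - 11*n + 30)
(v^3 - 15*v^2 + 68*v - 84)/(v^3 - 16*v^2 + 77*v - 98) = (v - 6)/(v - 7)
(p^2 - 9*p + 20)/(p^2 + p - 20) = (p - 5)/(p + 5)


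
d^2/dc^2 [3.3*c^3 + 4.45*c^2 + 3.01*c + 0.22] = 19.8*c + 8.9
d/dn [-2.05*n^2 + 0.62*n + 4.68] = 0.62 - 4.1*n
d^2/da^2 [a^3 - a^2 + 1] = 6*a - 2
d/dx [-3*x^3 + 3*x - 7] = 3 - 9*x^2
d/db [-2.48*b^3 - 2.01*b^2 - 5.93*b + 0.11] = -7.44*b^2 - 4.02*b - 5.93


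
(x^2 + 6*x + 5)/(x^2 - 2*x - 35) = (x + 1)/(x - 7)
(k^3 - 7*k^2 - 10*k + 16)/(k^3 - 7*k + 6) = (k^2 - 6*k - 16)/(k^2 + k - 6)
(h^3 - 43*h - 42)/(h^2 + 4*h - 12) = (h^2 - 6*h - 7)/(h - 2)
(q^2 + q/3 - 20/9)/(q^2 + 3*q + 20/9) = (3*q - 4)/(3*q + 4)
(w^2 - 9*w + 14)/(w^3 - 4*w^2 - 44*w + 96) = (w - 7)/(w^2 - 2*w - 48)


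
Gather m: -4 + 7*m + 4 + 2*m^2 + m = 2*m^2 + 8*m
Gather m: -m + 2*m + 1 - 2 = m - 1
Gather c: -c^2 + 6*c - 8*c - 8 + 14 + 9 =-c^2 - 2*c + 15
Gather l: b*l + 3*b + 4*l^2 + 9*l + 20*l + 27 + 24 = 3*b + 4*l^2 + l*(b + 29) + 51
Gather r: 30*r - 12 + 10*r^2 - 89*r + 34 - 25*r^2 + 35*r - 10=-15*r^2 - 24*r + 12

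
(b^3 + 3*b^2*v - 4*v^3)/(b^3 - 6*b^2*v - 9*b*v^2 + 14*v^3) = (-b - 2*v)/(-b + 7*v)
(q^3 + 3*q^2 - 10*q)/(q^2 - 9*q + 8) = q*(q^2 + 3*q - 10)/(q^2 - 9*q + 8)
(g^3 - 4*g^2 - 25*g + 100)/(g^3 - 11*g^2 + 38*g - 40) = (g + 5)/(g - 2)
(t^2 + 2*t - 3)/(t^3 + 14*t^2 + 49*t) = (t^2 + 2*t - 3)/(t*(t^2 + 14*t + 49))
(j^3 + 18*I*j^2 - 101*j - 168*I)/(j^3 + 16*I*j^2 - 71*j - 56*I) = (j + 3*I)/(j + I)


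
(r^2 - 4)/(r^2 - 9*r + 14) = (r + 2)/(r - 7)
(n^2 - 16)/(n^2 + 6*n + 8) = (n - 4)/(n + 2)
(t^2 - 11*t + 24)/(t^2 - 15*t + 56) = (t - 3)/(t - 7)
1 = 1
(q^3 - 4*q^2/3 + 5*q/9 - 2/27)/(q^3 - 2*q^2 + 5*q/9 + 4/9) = (27*q^3 - 36*q^2 + 15*q - 2)/(3*(9*q^3 - 18*q^2 + 5*q + 4))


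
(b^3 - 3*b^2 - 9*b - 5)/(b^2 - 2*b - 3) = (b^2 - 4*b - 5)/(b - 3)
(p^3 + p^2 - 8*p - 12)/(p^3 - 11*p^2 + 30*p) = (p^3 + p^2 - 8*p - 12)/(p*(p^2 - 11*p + 30))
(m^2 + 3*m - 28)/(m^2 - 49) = (m - 4)/(m - 7)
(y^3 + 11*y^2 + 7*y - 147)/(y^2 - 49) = (y^2 + 4*y - 21)/(y - 7)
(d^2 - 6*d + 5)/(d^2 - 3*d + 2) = (d - 5)/(d - 2)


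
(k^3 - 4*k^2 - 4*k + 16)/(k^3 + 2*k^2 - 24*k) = (k^2 - 4)/(k*(k + 6))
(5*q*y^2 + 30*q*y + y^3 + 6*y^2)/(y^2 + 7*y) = (5*q*y + 30*q + y^2 + 6*y)/(y + 7)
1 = 1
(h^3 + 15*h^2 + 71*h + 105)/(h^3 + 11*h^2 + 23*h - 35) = (h + 3)/(h - 1)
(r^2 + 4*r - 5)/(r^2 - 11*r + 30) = (r^2 + 4*r - 5)/(r^2 - 11*r + 30)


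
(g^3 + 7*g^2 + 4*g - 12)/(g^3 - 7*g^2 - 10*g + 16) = (g + 6)/(g - 8)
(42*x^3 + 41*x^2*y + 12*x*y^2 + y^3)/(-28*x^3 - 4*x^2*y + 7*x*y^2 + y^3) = (-3*x - y)/(2*x - y)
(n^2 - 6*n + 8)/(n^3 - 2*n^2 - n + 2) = (n - 4)/(n^2 - 1)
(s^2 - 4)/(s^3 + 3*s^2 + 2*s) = (s - 2)/(s*(s + 1))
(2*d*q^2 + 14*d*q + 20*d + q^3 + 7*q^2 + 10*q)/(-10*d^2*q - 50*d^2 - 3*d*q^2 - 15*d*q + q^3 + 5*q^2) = (q + 2)/(-5*d + q)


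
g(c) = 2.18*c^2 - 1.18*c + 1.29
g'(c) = 4.36*c - 1.18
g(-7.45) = 131.08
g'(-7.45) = -33.66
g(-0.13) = 1.48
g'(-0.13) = -1.75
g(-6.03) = 87.67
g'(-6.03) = -27.47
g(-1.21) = 5.91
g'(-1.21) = -6.46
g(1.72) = 5.71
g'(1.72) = 6.32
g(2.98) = 17.13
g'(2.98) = 11.81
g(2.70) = 14.00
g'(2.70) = 10.59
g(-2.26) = 15.09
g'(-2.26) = -11.03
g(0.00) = 1.29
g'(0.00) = -1.18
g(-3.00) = 24.45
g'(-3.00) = -14.26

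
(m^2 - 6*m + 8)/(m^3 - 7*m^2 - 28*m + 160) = (m - 2)/(m^2 - 3*m - 40)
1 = 1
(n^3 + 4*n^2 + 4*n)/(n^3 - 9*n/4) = 4*(n^2 + 4*n + 4)/(4*n^2 - 9)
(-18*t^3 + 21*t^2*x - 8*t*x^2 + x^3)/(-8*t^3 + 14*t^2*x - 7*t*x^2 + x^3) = (9*t^2 - 6*t*x + x^2)/(4*t^2 - 5*t*x + x^2)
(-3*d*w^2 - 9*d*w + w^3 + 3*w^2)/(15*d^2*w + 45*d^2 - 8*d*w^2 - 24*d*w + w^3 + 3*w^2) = w/(-5*d + w)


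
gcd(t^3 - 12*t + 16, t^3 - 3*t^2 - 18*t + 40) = t^2 + 2*t - 8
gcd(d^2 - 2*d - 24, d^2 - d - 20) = d + 4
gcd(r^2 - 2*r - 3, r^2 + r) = r + 1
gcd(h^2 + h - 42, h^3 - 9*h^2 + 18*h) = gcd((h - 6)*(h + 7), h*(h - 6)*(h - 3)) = h - 6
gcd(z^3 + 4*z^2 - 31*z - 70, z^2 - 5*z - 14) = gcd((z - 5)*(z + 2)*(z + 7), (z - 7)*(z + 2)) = z + 2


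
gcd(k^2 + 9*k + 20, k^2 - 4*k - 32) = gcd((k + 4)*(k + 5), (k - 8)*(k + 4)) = k + 4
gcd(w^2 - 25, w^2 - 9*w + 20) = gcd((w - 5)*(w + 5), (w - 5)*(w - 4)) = w - 5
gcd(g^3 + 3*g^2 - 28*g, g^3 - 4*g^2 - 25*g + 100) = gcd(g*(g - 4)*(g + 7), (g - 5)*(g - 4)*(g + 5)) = g - 4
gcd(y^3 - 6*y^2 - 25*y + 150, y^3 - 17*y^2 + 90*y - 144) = y - 6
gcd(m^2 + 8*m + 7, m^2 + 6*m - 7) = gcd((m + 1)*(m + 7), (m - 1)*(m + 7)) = m + 7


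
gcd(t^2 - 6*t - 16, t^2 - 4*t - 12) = t + 2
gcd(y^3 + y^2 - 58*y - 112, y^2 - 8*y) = y - 8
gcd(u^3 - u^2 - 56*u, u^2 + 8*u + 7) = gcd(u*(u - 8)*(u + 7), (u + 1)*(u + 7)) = u + 7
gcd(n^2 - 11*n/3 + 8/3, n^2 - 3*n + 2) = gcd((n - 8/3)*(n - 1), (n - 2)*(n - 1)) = n - 1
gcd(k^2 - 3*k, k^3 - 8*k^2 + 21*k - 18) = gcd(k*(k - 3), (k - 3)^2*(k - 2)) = k - 3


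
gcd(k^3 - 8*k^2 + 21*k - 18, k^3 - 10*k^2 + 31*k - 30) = k^2 - 5*k + 6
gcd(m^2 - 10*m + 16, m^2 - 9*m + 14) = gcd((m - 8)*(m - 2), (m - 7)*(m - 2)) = m - 2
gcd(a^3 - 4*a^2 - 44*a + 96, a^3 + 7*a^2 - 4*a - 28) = a - 2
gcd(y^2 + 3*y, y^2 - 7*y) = y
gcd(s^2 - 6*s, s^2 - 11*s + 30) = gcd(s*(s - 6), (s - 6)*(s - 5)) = s - 6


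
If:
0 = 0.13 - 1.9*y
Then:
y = 0.07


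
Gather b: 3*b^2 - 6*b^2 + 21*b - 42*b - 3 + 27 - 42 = -3*b^2 - 21*b - 18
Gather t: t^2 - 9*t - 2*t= t^2 - 11*t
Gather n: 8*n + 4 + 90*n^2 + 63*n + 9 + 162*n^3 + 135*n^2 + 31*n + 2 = 162*n^3 + 225*n^2 + 102*n + 15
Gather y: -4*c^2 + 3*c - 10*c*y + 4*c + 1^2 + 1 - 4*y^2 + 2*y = -4*c^2 + 7*c - 4*y^2 + y*(2 - 10*c) + 2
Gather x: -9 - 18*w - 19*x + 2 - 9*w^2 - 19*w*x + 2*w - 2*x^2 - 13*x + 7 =-9*w^2 - 16*w - 2*x^2 + x*(-19*w - 32)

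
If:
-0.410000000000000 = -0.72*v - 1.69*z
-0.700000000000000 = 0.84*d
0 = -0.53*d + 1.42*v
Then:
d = -0.83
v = -0.31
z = 0.38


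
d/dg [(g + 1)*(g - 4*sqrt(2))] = 2*g - 4*sqrt(2) + 1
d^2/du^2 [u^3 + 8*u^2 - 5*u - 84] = 6*u + 16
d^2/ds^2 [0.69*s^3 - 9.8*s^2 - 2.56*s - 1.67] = 4.14*s - 19.6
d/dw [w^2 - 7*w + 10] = 2*w - 7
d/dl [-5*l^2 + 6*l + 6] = 6 - 10*l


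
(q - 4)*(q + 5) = q^2 + q - 20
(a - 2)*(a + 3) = a^2 + a - 6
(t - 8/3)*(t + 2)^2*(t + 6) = t^4 + 22*t^3/3 + 4*t^2/3 - 152*t/3 - 64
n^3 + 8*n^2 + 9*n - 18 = (n - 1)*(n + 3)*(n + 6)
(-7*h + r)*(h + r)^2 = -7*h^3 - 13*h^2*r - 5*h*r^2 + r^3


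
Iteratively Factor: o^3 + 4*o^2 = (o)*(o^2 + 4*o) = o^2*(o + 4)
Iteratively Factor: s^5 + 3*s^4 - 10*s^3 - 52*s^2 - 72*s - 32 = (s + 2)*(s^4 + s^3 - 12*s^2 - 28*s - 16) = (s + 1)*(s + 2)*(s^3 - 12*s - 16) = (s + 1)*(s + 2)^2*(s^2 - 2*s - 8) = (s - 4)*(s + 1)*(s + 2)^2*(s + 2)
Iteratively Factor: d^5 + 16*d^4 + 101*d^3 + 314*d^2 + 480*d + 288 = (d + 2)*(d^4 + 14*d^3 + 73*d^2 + 168*d + 144) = (d + 2)*(d + 4)*(d^3 + 10*d^2 + 33*d + 36) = (d + 2)*(d + 4)^2*(d^2 + 6*d + 9) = (d + 2)*(d + 3)*(d + 4)^2*(d + 3)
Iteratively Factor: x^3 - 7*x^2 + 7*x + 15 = (x - 3)*(x^2 - 4*x - 5) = (x - 3)*(x + 1)*(x - 5)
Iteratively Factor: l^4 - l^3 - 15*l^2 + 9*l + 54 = (l + 3)*(l^3 - 4*l^2 - 3*l + 18) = (l - 3)*(l + 3)*(l^2 - l - 6) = (l - 3)^2*(l + 3)*(l + 2)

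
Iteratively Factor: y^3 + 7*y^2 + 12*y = (y)*(y^2 + 7*y + 12) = y*(y + 3)*(y + 4)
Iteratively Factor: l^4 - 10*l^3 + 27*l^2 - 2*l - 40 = (l - 5)*(l^3 - 5*l^2 + 2*l + 8) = (l - 5)*(l - 4)*(l^2 - l - 2) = (l - 5)*(l - 4)*(l - 2)*(l + 1)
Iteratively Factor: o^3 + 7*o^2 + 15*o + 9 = (o + 3)*(o^2 + 4*o + 3) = (o + 1)*(o + 3)*(o + 3)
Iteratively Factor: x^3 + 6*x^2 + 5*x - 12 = (x - 1)*(x^2 + 7*x + 12) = (x - 1)*(x + 3)*(x + 4)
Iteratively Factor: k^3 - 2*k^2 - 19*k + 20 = (k - 5)*(k^2 + 3*k - 4) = (k - 5)*(k + 4)*(k - 1)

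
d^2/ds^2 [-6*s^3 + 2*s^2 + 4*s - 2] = 4 - 36*s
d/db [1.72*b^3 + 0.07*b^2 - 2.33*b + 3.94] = 5.16*b^2 + 0.14*b - 2.33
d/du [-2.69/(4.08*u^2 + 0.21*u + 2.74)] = (21.9504*u + 0.5649)/(4.08*u^2 + 0.21*u + 2.74)^2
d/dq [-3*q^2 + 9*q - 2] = 9 - 6*q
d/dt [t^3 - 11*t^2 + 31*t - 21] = 3*t^2 - 22*t + 31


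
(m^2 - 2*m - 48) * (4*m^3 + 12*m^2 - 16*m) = 4*m^5 + 4*m^4 - 232*m^3 - 544*m^2 + 768*m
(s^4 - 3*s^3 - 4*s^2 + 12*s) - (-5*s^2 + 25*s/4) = s^4 - 3*s^3 + s^2 + 23*s/4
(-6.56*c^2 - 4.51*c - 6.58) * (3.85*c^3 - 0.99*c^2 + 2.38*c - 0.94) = -25.256*c^5 - 10.8691*c^4 - 36.4809*c^3 + 1.9468*c^2 - 11.421*c + 6.1852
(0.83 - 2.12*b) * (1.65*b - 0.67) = -3.498*b^2 + 2.7899*b - 0.5561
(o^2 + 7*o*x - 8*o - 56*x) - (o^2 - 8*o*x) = 15*o*x - 8*o - 56*x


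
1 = 1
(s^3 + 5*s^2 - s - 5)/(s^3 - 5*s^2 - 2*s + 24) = (s^3 + 5*s^2 - s - 5)/(s^3 - 5*s^2 - 2*s + 24)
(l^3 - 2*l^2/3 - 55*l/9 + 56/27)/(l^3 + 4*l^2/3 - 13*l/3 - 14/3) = (l^2 - 3*l + 8/9)/(l^2 - l - 2)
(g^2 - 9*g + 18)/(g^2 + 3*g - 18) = (g - 6)/(g + 6)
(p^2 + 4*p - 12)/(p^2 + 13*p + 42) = (p - 2)/(p + 7)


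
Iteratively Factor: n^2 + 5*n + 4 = (n + 1)*(n + 4)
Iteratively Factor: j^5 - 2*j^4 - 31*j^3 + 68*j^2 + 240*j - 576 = (j - 3)*(j^4 + j^3 - 28*j^2 - 16*j + 192) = (j - 4)*(j - 3)*(j^3 + 5*j^2 - 8*j - 48) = (j - 4)*(j - 3)*(j + 4)*(j^2 + j - 12) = (j - 4)*(j - 3)^2*(j + 4)*(j + 4)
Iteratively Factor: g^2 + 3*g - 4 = (g - 1)*(g + 4)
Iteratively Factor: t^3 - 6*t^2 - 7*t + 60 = (t + 3)*(t^2 - 9*t + 20) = (t - 4)*(t + 3)*(t - 5)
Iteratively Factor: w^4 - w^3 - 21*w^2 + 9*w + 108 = (w - 3)*(w^3 + 2*w^2 - 15*w - 36) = (w - 3)*(w + 3)*(w^2 - w - 12) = (w - 3)*(w + 3)^2*(w - 4)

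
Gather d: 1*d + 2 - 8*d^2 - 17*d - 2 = -8*d^2 - 16*d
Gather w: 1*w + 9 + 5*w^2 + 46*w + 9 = 5*w^2 + 47*w + 18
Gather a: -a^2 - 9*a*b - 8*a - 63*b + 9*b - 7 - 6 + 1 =-a^2 + a*(-9*b - 8) - 54*b - 12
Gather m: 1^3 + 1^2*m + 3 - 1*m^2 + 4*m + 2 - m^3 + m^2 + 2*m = -m^3 + 7*m + 6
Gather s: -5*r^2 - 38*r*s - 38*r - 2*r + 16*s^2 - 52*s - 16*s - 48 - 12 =-5*r^2 - 40*r + 16*s^2 + s*(-38*r - 68) - 60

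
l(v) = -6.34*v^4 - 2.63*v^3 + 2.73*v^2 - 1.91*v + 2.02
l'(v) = -25.36*v^3 - 7.89*v^2 + 5.46*v - 1.91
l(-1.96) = -57.51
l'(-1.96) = 148.03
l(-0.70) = 4.07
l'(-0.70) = -0.90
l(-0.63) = 3.97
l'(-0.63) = -2.14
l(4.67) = -3230.70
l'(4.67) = -2731.34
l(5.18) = -4864.83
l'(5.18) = -3710.17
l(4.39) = -2531.03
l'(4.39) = -2275.57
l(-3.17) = -520.93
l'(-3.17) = 709.34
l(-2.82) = -312.85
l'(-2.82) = 488.67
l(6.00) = -8695.88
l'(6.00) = -5730.95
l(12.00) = -135638.66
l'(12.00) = -44894.63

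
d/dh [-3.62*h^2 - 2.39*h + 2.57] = -7.24*h - 2.39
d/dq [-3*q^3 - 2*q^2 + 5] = q*(-9*q - 4)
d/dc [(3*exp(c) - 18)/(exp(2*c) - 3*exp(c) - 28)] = 3*(-(exp(c) - 6)*(2*exp(c) - 3) + exp(2*c) - 3*exp(c) - 28)*exp(c)/(-exp(2*c) + 3*exp(c) + 28)^2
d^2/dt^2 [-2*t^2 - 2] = -4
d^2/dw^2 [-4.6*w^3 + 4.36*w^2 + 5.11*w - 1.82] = 8.72 - 27.6*w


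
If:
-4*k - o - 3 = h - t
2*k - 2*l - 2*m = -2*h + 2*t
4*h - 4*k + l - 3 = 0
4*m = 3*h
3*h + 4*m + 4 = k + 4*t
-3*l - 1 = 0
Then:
No Solution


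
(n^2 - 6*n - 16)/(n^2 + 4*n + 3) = (n^2 - 6*n - 16)/(n^2 + 4*n + 3)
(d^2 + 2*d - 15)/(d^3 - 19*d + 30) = 1/(d - 2)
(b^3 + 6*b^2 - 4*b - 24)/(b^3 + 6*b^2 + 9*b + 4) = (b^3 + 6*b^2 - 4*b - 24)/(b^3 + 6*b^2 + 9*b + 4)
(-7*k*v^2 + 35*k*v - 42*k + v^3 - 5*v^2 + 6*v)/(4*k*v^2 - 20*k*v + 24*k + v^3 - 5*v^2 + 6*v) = (-7*k + v)/(4*k + v)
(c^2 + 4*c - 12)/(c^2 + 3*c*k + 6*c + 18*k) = (c - 2)/(c + 3*k)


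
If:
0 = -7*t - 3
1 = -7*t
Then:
No Solution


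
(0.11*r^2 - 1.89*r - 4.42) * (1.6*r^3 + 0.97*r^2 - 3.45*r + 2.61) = 0.176*r^5 - 2.9173*r^4 - 9.2848*r^3 + 2.5202*r^2 + 10.3161*r - 11.5362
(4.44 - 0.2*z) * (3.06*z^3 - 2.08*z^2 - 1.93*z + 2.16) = -0.612*z^4 + 14.0024*z^3 - 8.8492*z^2 - 9.0012*z + 9.5904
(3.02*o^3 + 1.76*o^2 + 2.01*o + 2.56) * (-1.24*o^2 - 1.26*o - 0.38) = -3.7448*o^5 - 5.9876*o^4 - 5.8576*o^3 - 6.3758*o^2 - 3.9894*o - 0.9728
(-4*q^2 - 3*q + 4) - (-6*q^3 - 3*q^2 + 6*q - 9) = 6*q^3 - q^2 - 9*q + 13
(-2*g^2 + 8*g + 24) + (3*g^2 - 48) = g^2 + 8*g - 24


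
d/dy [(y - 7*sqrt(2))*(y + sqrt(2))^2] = 3*y^2 - 10*sqrt(2)*y - 26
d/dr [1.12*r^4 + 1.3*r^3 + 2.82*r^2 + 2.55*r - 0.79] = 4.48*r^3 + 3.9*r^2 + 5.64*r + 2.55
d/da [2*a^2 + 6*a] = 4*a + 6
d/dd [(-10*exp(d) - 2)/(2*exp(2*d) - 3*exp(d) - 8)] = (20*exp(2*d) + 8*exp(d) + 74)*exp(d)/(4*exp(4*d) - 12*exp(3*d) - 23*exp(2*d) + 48*exp(d) + 64)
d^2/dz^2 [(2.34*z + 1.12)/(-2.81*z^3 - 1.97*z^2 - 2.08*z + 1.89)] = (-110.861244*z^5 - 183.844812*z^4 - 90.008692*z^3 - 214.486776*z^2 - 115.500252*z - 36.429344)/(22.188041*z^9 + 46.665951*z^8 + 81.987651*z^7 + 31.960022*z^6 - 2.08646999999999*z^5 - 62.715711*z^4 - 7.35506899999999*z^3 - 3.419577*z^2 + 22.289904*z - 6.751269)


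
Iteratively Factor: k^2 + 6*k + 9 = (k + 3)*(k + 3)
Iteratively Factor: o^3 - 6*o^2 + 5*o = (o - 5)*(o^2 - o) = (o - 5)*(o - 1)*(o)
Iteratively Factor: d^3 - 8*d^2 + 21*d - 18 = (d - 3)*(d^2 - 5*d + 6) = (d - 3)^2*(d - 2)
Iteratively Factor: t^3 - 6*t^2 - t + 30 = (t - 5)*(t^2 - t - 6) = (t - 5)*(t - 3)*(t + 2)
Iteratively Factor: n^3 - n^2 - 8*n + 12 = (n - 2)*(n^2 + n - 6) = (n - 2)^2*(n + 3)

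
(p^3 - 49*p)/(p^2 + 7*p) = p - 7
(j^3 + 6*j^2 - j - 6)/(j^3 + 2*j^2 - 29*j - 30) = (j - 1)/(j - 5)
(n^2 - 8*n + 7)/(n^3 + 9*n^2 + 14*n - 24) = (n - 7)/(n^2 + 10*n + 24)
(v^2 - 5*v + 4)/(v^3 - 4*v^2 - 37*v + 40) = (v - 4)/(v^2 - 3*v - 40)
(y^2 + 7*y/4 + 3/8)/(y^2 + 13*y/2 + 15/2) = (y + 1/4)/(y + 5)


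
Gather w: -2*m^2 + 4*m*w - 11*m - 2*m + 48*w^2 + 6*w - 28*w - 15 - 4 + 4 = -2*m^2 - 13*m + 48*w^2 + w*(4*m - 22) - 15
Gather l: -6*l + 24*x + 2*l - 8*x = -4*l + 16*x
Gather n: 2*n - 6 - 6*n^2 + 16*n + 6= -6*n^2 + 18*n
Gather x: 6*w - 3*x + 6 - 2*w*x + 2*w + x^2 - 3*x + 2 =8*w + x^2 + x*(-2*w - 6) + 8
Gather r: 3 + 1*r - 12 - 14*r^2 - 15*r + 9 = -14*r^2 - 14*r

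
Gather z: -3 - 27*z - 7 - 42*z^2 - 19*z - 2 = -42*z^2 - 46*z - 12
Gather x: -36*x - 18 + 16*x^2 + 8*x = 16*x^2 - 28*x - 18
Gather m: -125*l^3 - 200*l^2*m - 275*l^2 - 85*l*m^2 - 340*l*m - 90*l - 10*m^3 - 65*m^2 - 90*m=-125*l^3 - 275*l^2 - 90*l - 10*m^3 + m^2*(-85*l - 65) + m*(-200*l^2 - 340*l - 90)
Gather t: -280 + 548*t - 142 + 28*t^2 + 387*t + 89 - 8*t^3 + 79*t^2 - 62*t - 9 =-8*t^3 + 107*t^2 + 873*t - 342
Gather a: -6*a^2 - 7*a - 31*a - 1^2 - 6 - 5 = -6*a^2 - 38*a - 12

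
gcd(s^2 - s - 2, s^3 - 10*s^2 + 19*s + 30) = s + 1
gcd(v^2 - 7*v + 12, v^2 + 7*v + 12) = 1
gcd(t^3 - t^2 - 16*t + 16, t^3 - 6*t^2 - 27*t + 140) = t - 4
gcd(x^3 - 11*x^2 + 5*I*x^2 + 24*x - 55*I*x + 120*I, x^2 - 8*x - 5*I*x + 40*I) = x - 8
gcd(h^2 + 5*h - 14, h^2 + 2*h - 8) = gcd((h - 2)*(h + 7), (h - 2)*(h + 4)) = h - 2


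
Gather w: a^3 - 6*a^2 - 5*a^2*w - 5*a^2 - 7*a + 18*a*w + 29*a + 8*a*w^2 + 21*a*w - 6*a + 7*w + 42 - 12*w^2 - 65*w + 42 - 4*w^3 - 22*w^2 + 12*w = a^3 - 11*a^2 + 16*a - 4*w^3 + w^2*(8*a - 34) + w*(-5*a^2 + 39*a - 46) + 84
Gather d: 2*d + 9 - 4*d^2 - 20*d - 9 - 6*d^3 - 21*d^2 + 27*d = -6*d^3 - 25*d^2 + 9*d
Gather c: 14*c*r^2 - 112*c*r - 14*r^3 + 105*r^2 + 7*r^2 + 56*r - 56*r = c*(14*r^2 - 112*r) - 14*r^3 + 112*r^2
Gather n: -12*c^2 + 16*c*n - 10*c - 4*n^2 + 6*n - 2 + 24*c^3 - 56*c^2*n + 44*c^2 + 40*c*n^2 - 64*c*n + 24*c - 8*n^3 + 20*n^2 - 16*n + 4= 24*c^3 + 32*c^2 + 14*c - 8*n^3 + n^2*(40*c + 16) + n*(-56*c^2 - 48*c - 10) + 2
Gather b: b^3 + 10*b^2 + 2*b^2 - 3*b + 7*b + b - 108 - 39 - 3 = b^3 + 12*b^2 + 5*b - 150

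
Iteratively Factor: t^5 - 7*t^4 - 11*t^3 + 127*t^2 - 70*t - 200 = (t + 4)*(t^4 - 11*t^3 + 33*t^2 - 5*t - 50) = (t - 5)*(t + 4)*(t^3 - 6*t^2 + 3*t + 10) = (t - 5)*(t - 2)*(t + 4)*(t^2 - 4*t - 5) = (t - 5)^2*(t - 2)*(t + 4)*(t + 1)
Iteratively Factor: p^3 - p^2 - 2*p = (p + 1)*(p^2 - 2*p) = p*(p + 1)*(p - 2)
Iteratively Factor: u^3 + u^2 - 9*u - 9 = (u + 3)*(u^2 - 2*u - 3) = (u - 3)*(u + 3)*(u + 1)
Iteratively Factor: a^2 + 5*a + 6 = (a + 2)*(a + 3)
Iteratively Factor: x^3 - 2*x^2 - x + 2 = (x + 1)*(x^2 - 3*x + 2) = (x - 1)*(x + 1)*(x - 2)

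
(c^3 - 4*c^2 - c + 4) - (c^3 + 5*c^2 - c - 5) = 9 - 9*c^2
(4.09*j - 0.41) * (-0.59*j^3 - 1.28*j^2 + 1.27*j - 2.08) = -2.4131*j^4 - 4.9933*j^3 + 5.7191*j^2 - 9.0279*j + 0.8528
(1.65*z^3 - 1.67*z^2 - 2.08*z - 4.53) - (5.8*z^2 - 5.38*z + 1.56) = 1.65*z^3 - 7.47*z^2 + 3.3*z - 6.09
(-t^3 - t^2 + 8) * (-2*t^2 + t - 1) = 2*t^5 + t^4 - 15*t^2 + 8*t - 8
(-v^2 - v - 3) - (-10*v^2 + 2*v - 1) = 9*v^2 - 3*v - 2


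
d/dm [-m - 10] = -1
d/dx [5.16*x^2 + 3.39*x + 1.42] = 10.32*x + 3.39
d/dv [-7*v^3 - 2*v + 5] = -21*v^2 - 2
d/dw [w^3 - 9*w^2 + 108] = 3*w*(w - 6)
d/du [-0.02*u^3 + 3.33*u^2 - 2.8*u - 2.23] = -0.06*u^2 + 6.66*u - 2.8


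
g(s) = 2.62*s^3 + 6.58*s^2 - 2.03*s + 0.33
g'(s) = 7.86*s^2 + 13.16*s - 2.03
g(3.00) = 124.20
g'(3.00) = 108.19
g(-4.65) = -111.38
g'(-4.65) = 106.73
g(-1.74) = 9.98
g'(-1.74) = -1.13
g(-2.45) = 6.27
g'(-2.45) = 12.91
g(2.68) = 92.58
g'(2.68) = 89.69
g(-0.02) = 0.37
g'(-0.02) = -2.29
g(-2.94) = -3.41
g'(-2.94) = 27.22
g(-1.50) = 9.34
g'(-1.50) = -4.08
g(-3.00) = -5.10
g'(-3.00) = 29.23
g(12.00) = 5450.85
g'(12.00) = 1287.73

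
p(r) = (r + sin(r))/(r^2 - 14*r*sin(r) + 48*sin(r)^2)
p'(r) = (r + sin(r))*(14*r*cos(r) - 2*r - 96*sin(r)*cos(r) + 14*sin(r))/(r^2 - 14*r*sin(r) + 48*sin(r)^2)^2 + (cos(r) + 1)/(r^2 - 14*r*sin(r) + 48*sin(r)^2) = (15*r^2*cos(r) - r^2 - 2*r*sin(r) - 48*r*sin(2*r) - 12*cos(r) - 31*cos(2*r) + 12*cos(3*r) + 31)/((r - 8*sin(r))^2*(r - 6*sin(r))^2)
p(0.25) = 0.23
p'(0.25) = -0.90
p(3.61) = 0.07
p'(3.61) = -0.15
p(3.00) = 0.78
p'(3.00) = -6.23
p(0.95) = 0.08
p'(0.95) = -0.03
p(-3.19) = -0.25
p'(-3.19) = -1.14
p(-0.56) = -0.11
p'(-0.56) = -0.16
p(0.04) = 1.43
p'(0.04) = -35.70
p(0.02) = 2.86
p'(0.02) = -142.84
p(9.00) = 0.25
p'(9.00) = -0.62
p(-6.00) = -0.09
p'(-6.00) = 0.16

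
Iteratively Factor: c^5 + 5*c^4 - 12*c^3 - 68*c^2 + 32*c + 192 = (c + 2)*(c^4 + 3*c^3 - 18*c^2 - 32*c + 96) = (c - 3)*(c + 2)*(c^3 + 6*c^2 - 32) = (c - 3)*(c - 2)*(c + 2)*(c^2 + 8*c + 16) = (c - 3)*(c - 2)*(c + 2)*(c + 4)*(c + 4)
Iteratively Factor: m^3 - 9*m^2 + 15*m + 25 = (m + 1)*(m^2 - 10*m + 25) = (m - 5)*(m + 1)*(m - 5)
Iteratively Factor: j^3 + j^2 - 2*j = (j - 1)*(j^2 + 2*j) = j*(j - 1)*(j + 2)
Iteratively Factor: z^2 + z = (z + 1)*(z)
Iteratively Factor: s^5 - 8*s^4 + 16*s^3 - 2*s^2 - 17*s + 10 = (s - 1)*(s^4 - 7*s^3 + 9*s^2 + 7*s - 10) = (s - 1)*(s + 1)*(s^3 - 8*s^2 + 17*s - 10) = (s - 1)^2*(s + 1)*(s^2 - 7*s + 10) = (s - 5)*(s - 1)^2*(s + 1)*(s - 2)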